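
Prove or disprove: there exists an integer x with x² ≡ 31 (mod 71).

Apply Euler's criterion with the prime 71: 31 is a quadratic residue iff 31^35 ≡ 1 (mod 71), and a non-residue iff it is ≡ −1.
Repeated squaring mod 71: 31^2 = 961 ≡ 38; 31^4 ≡ 38² = 1444 ≡ 24; 31^8 ≡ 24² = 576 ≡ 8; 31^16 ≡ 8² = 64 ≡ 64; 31^32 ≡ 64² = 4096 ≡ 49.
Since 35 = 32 + 2 + 1, 31^35 ≡ 49 · 38 · 31; multiplying out mod 71: 49·38 = 1862 ≡ 16, then 16·31 = 496 ≡ 70. Thus 31^35 ≡ 70 ≡ −1 (mod 71).
By Euler's criterion 31 is a quadratic non-residue mod 71: no x satisfies x² ≡ 31 (mod 71).

No, no such integer exists.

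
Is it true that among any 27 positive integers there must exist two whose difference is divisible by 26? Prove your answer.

Partition the integers by their residue mod 26; there are 26 classes.
Placing 27 integers into 26 classes, some class receives at least two — say a and b.
Their difference a − b is then a multiple of 26.

Yes.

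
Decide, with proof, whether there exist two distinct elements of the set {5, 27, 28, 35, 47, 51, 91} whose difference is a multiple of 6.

Yes: 5 and 35.

Both 5 and 35 leave remainder 5 on division by 6; their difference 30 = 5·6 is a multiple of 6.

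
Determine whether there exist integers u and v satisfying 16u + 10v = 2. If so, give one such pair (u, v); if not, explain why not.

Every value of 16u + 10v is a multiple of gcd(16, 10) = 2; since 2 ∣ 2, solutions exist.
Dividing through by 2 reduces the equation to 8u + 5v = 1.
Euclidean algorithm: 8 = 1·5 + 3, 5 = 1·3 + 2, 3 = 1·2 + 1, 2 = 2·1 + 0.
Back-substituting, 1 = 3 − 1·2 = 3 − (5 − 1·3) = −5 + 2·3 = −5 + 2·(8 − 1·5) = 2·8 − 3·5; that is, 8·2 + 5·(-3) = 1.
This gives the solution u = 2, v = -3 directly.
Indeed 16·2 + 10·(-3) = 32 − 30 = 2.

u = 2, v = -3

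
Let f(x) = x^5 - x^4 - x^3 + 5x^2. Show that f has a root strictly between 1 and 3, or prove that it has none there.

No.

f(1) = 4 and f(3) = 180, both positive, so a sign-change argument is unavailable; we show f keeps this sign on the whole interval.
Shift to the endpoint 1: with x = 1 + u (0 < u < 2), one computes f(1 + u) = u^5 + 4u^4 + 5u^3 + 6u^2 + 8u + 4.
The nonzero coefficients here are all positive, so for u > 0 every term is positive (or zero), and the constant term 4 is strictly positive.
So f is strictly positive on (1, 3); no root exists in the interval.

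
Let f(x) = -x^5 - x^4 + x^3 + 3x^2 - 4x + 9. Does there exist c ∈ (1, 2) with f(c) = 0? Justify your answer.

Yes, f has a root in the interval.

f(1) = 7 and f(2) = -27, which have opposite signs.
f is continuous everywhere (it is a polynomial), in particular on [1, 2].
By the Intermediate Value Theorem, f takes the value 0 somewhere in the open interval.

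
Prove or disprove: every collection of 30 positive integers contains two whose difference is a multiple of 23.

Partition the integers by their residue mod 23; there are 23 classes.
With 30 integers and only 23 classes, the pigeonhole principle forces two of them, say a and b, into the same class.
Then a ≡ b (mod 23), i.e. 23 ∣ (a − b).

Yes, this is always true.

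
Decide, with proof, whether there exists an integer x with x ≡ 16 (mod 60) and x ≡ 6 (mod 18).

No, no such integer exists.

gcd(60, 18) = 6. If x ≡ 16 (mod 60) and x ≡ 6 (mod 18), then x ≡ 16 (mod 6) and x ≡ 6 (mod 6).
But 16 mod 6 = 4 while 6 mod 6 = 0, a contradiction.
Hence the system has no solution.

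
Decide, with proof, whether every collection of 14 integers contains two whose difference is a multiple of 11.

True.

Each integer lies in one of the 11 residue classes modulo 11.
Placing 14 integers into 11 classes, some class receives at least two — say a and b.
Equal remainders mean a − b ≡ 0 (mod 11), so 11 divides their difference.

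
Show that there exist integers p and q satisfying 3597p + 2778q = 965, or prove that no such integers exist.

No, no such integers exist.

gcd(3597, 2778) = 3, so every integer of the form 3597p + 2778q is a multiple of 3.
But 965 = 3·321 + 2, so 3 ∤ 965.
Therefore 3597p + 2778q = 965 has no solution in integers.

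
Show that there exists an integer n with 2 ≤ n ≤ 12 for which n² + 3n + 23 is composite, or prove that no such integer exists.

At n = 2: 2² + 3·2 + 23 = 33 = 3·11, which is composite.

n = 2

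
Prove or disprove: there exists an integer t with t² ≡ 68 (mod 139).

No, no such integer exists.

Apply Euler's criterion with the prime 139: 68 is a quadratic residue iff 68^69 ≡ 1 (mod 139), and a non-residue iff it is ≡ −1.
Squaring successively (mod 139): 68^2 = 4624 ≡ 37; 68^4 ≡ 37² = 1369 ≡ 118; 68^8 ≡ 118² = 13924 ≡ 24; 68^16 ≡ 24² = 576 ≡ 20; 68^32 ≡ 20² = 400 ≡ 122; 68^64 ≡ 122² = 14884 ≡ 11.
Since 69 = 64 + 4 + 1, 68^69 ≡ 11 · 118 · 68; multiplying out mod 139: 11·118 = 1298 ≡ 47, then 47·68 = 3196 ≡ 138. Thus 68^69 ≡ 138 ≡ −1 (mod 139).
By Euler's criterion 68 is a quadratic non-residue mod 139: no t satisfies t² ≡ 68 (mod 139).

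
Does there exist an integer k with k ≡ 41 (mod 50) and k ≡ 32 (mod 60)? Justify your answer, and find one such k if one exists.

No such integer exists.

Reduce both congruences modulo 10, which divides 50 and 60: they say k ≡ 41 (mod 10) and k ≡ 32 (mod 10).
These are incompatible: 41 − 32 = 9 is not divisible by 10.
So no integer satisfies both congruences.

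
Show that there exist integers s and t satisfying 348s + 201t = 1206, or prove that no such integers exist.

s = 0, t = 6

gcd(348, 201) = 3, and 3 divides 1206, so integer solutions exist.
Dividing through by 3 reduces the equation to 116s + 67t = 402.
Dividing repeatedly: 116 = 1·67 + 49, 67 = 1·49 + 18, 49 = 2·18 + 13, 18 = 1·13 + 5, 13 = 2·5 + 3, 5 = 1·3 + 2, 3 = 1·2 + 1, 2 = 2·1 + 0.
Unwinding: 1 = 3 − 1·2 = 3 − (5 − 1·3) = −5 + 2·3 = −5 + 2·(13 − 2·5) = 2·13 − 5·5 = 2·13 − 5·(18 − 1·13) = −5·18 + 7·13 = −5·18 + 7·(49 − 2·18) = 7·49 − 19·18 = 7·49 − 19·(67 − 1·49) = −19·67 + 26·49 = −19·67 + 26·(116 − 1·67) = 26·116 − 45·67, i.e. 116·26 + 67·(-45) = 1.
Times 402: 116·10452 + 67·(-18090) = 402, so (10452, -18090) solves it.
Subtracting 156·67 from s and adding 156·116 to t gives the tidier solution (0, 6).
Check: 348·0 + 201·6 = 0 + 1206 = 1206. ✓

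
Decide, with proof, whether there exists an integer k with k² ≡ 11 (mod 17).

Since (17 − k)² ≡ k² (mod 17), it suffices to square k = 0, 1, …, 8: the residues are 0, 1, 4, 9, 16, 8, 2, 15, 13.
So the quadratic residues mod 17 are {0, 1, 2, 4, 8, 9, 13, 15, 16}, and 11 is not among them.
Hence no integer k has k² ≡ 11 (mod 17).

There is no such integer.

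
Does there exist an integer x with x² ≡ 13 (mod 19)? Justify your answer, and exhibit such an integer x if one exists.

Computing x² mod 19 for x = 0, 1, …, 9 (enough, by the symmetry x ↦ 19 − x) gives 0, 1, 4, 9, 16, 6, 17, 11, 7, 5.
So the quadratic residues mod 19 are {0, 1, 4, 5, 6, 7, 9, 11, 16, 17}, and 13 is not among them.
Therefore x² ≡ 13 (mod 19) has no solution.

No such integer exists.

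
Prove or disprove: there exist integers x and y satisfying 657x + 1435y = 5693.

x = 404, y = -181

Since gcd(657, 1435) = 1, every integer is an integer combination of 657 and 1435.
Euclidean algorithm: 1435 = 2·657 + 121, 657 = 5·121 + 52, 121 = 2·52 + 17, 52 = 3·17 + 1, 17 = 17·1 + 0.
Back-substituting, 1 = 52 − 3·17 = 52 − 3·(121 − 2·52) = −3·121 + 7·52 = −3·121 + 7·(657 − 5·121) = 7·657 − 38·121 = 7·657 − 38·(1435 − 2·657) = −38·1435 + 83·657; that is, 657·83 + 1435·(-38) = 1.
Multiplying through by 5693: x = 83·5693 = 472519, y = (-38)·5693 = -216334 is a solution.
The general solution is x = 472519 + 1435k, y = -216334 − 657k; taking k = -329 gives the smaller pair x = 404, y = -181.
Check: 657·404 + 1435·(-181) = 265428 − 259735 = 5693. ✓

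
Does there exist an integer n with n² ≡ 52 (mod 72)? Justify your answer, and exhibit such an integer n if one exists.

n = 58

n = 58 works: 58² = 3364, and 3364 − 52 = 3312 = 46·72.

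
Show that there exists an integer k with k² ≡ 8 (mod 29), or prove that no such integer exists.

There is no such integer.

29 is prime, so by Euler's criterion 8 is a square mod 29 iff 8^((29−1)/2) = 8^14 ≡ 1 (mod 29).
Squaring successively (mod 29): 8^2 = 64 ≡ 6; 8^4 ≡ 6² = 36 ≡ 7; 8^8 ≡ 7² = 49 ≡ 20.
Since 14 = 8 + 4 + 2, 8^14 ≡ 20 · 7 · 6; multiplying out mod 29: 20·7 = 140 ≡ 24, then 24·6 = 144 ≡ 28. Thus 8^14 ≡ 28 ≡ −1 (mod 29).
By Euler's criterion 8 is a quadratic non-residue mod 29: no k satisfies k² ≡ 8 (mod 29).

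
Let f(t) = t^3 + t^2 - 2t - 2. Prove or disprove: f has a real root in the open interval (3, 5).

f has no root in that interval.

The endpoint values f(3) = 28 and f(5) = 138 are both positive. Claim: f(t) > 0 for every t in (3, 5).
Substitute t = 3 + u, where 0 < u < 2 on the interval. Expanding, f(3 + u) = u^3 + 10u^2 + 31u + 28.
The nonzero coefficients here are all positive, so for u > 0 every term is positive (or zero), and the constant term 28 is strictly positive.
Therefore f(t) > 0 throughout (3, 5), and f has no zero there.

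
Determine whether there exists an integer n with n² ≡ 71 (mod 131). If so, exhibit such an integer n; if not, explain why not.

131 is prime, so by Euler's criterion 71 is a square mod 131 iff 71^((131−1)/2) = 71^65 ≡ 1 (mod 131).
Squaring successively (mod 131): 71^2 = 5041 ≡ 63; 71^4 ≡ 63² = 3969 ≡ 39; 71^8 ≡ 39² = 1521 ≡ 80; 71^16 ≡ 80² = 6400 ≡ 112; 71^32 ≡ 112² = 12544 ≡ 99; 71^64 ≡ 99² = 9801 ≡ 107.
Since 65 = 64 + 1, 71^65 ≡ 107 · 71; multiplying out mod 131: 107·71 = 7597 ≡ 130. Thus 71^65 ≡ 130 ≡ −1 (mod 131).
By Euler's criterion 71 is a quadratic non-residue mod 131: no n satisfies n² ≡ 71 (mod 131).

There is no such integer.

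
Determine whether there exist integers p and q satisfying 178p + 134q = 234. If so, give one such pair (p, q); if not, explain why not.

Every value of 178p + 134q is a multiple of gcd(178, 134) = 2; since 2 ∣ 234, solutions exist.
Dividing through by 2 reduces the equation to 89p + 67q = 117.
Euclidean algorithm: 89 = 1·67 + 22, 67 = 3·22 + 1, 22 = 22·1 + 0.
Working back up the chain: 1 = 67 − 3·22 = 67 − 3·(89 − 1·67) = −3·89 + 4·67. So 89·(-3) + 67·4 = 1.
Scaling by 117 gives the particular solution (p, q) = (-351, 468).
The general solution is p = -351 + 67k, q = 468 − 89k; taking k = 6 gives the smaller pair p = 51, q = -66.
Check: 178·51 + 134·(-66) = 9078 − 8844 = 234. ✓

p = 51, q = -66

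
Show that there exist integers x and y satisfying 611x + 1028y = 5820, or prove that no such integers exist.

x = 60, y = -30

611 and 1028 are coprime, so 611x + 1028y ranges over all of ℤ.
Run the Euclidean algorithm on 1028 and 611: 1028 = 1·611 + 417, 611 = 1·417 + 194, 417 = 2·194 + 29, 194 = 6·29 + 20, 29 = 1·20 + 9, 20 = 2·9 + 2, 9 = 4·2 + 1, 2 = 2·1 + 0.
Back-substituting, 1 = 9 − 4·2 = 9 − 4·(20 − 2·9) = −4·20 + 9·9 = −4·20 + 9·(29 − 1·20) = 9·29 − 13·20 = 9·29 − 13·(194 − 6·29) = −13·194 + 87·29 = −13·194 + 87·(417 − 2·194) = 87·417 − 187·194 = 87·417 − 187·(611 − 1·417) = −187·611 + 274·417 = −187·611 + 274·(1028 − 1·611) = 274·1028 − 461·611; that is, 611·(-461) + 1028·274 = 1.
Times 5820: 611·(-2683020) + 1028·1594680 = 5820, so (-2683020, 1594680) solves it.
The general solution is x = -2683020 + 1028k, y = 1594680 − 611k; taking k = 2610 gives the smaller pair x = 60, y = -30.
Indeed 611·60 + 1028·(-30) = 36660 − 30840 = 5820.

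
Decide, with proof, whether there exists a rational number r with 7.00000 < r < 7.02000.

Scale by 51: the interval becomes (357.00000, 358.02000), which contains the integer 358.
So r = 358/51 works: it is a ratio of integers, and dividing 51·7.00000 < 358 < 51·7.02000 through by 51 gives 7.00000 < 358/51 < 7.02000.

r = 358/51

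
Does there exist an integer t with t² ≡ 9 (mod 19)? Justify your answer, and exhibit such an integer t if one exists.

Take t = 3. Then 3² = 9, and since 0 ≤ 9 < 19 this is already reduced: 3² ≡ 9 (mod 19).

t = 3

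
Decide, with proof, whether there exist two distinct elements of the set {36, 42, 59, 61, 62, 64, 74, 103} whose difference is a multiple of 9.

There is no such pair.

Reduce each element modulo 9: 36↦0, 42↦6, 59↦5, 61↦7, 62↦8, 64↦1, 74↦2, 103↦4.
No residue repeats among the 8 elements, so no pair has difference ≡ 0 (mod 9).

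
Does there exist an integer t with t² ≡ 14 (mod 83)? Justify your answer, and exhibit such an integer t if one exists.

83 is prime, so by Euler's criterion 14 is a square mod 83 iff 14^((83−1)/2) = 14^41 ≡ 1 (mod 83).
Repeated squaring mod 83: 14^2 = 196 ≡ 30; 14^4 ≡ 30² = 900 ≡ 70; 14^8 ≡ 70² = 4900 ≡ 3; 14^16 ≡ 3² = 9 ≡ 9; 14^32 ≡ 9² = 81 ≡ 81.
Since 41 = 32 + 8 + 1, 14^41 ≡ 81 · 3 · 14; multiplying out mod 83: 81·3 = 243 ≡ 77, then 77·14 = 1078 ≡ 82. Thus 14^41 ≡ 82 ≡ −1 (mod 83).
By Euler's criterion 14 is a quadratic non-residue mod 83: no t satisfies t² ≡ 14 (mod 83).

No, no such integer exists.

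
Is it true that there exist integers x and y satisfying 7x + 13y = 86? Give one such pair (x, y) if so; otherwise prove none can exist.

7 and 13 are coprime, so 7x + 13y ranges over all of ℤ.
Run the Euclidean algorithm on 13 and 7: 13 = 1·7 + 6, 7 = 1·6 + 1, 6 = 6·1 + 0.
Working back up the chain: 1 = 7 − 1·6 = 7 − (13 − 1·7) = −13 + 2·7. So 7·2 + 13·(-1) = 1.
Scaling by 86 gives the particular solution (x, y) = (172, -86).
Subtracting 13·13 from x and adding 13·7 to y gives the tidier solution (3, 5).
Indeed 7·3 + 13·5 = 21 + 65 = 86.

x = 3, y = 5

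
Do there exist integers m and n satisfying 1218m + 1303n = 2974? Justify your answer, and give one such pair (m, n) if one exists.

m = 11, n = -8

Since gcd(1218, 1303) = 1, every integer is an integer combination of 1218 and 1303.
Run the Euclidean algorithm on 1303 and 1218: 1303 = 1·1218 + 85, 1218 = 14·85 + 28, 85 = 3·28 + 1, 28 = 28·1 + 0.
Working back up the chain: 1 = 85 − 3·28 = 85 − 3·(1218 − 14·85) = −3·1218 + 43·85 = −3·1218 + 43·(1303 − 1·1218) = 43·1303 − 46·1218. So 1218·(-46) + 1303·43 = 1.
Times 2974: 1218·(-136804) + 1303·127882 = 2974, so (-136804, 127882) solves it.
Adding 105·1303 to m and subtracting 105·1218 from n gives the tidier solution (11, -8).
Check: 1218·11 + 1303·(-8) = 13398 − 10424 = 2974. ✓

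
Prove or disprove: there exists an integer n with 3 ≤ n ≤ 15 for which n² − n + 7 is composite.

At n = 11: 11² − 11 + 7 = 117 = 3·39, which is composite.

n = 11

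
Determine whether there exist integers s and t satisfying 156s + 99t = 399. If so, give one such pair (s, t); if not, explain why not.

Since gcd(156, 99) = 3 and 399 = 3·133, Bézout's identity guarantees a solution.
Dividing through by 3 reduces the equation to 52s + 33t = 133.
Run the Euclidean algorithm on 52 and 33: 52 = 1·33 + 19, 33 = 1·19 + 14, 19 = 1·14 + 5, 14 = 2·5 + 4, 5 = 1·4 + 1, 4 = 4·1 + 0.
Back-substituting, 1 = 5 − 1·4 = 5 − (14 − 2·5) = −14 + 3·5 = −14 + 3·(19 − 1·14) = 3·19 − 4·14 = 3·19 − 4·(33 − 1·19) = −4·33 + 7·19 = −4·33 + 7·(52 − 1·33) = 7·52 − 11·33; that is, 52·7 + 33·(-11) = 1.
Times 133: 52·931 + 33·(-1463) = 133, so (931, -1463) solves it.
The general solution is s = 931 + 33k, t = -1463 − 52k; taking k = -28 gives the smaller pair s = 7, t = -7.
Check: 156·7 + 99·(-7) = 1092 − 693 = 399. ✓

s = 7, t = -7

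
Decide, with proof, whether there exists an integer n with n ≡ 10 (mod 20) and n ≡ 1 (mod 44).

gcd(20, 44) = 4. If n ≡ 10 (mod 20) and n ≡ 1 (mod 44), then n ≡ 10 (mod 4) and n ≡ 1 (mod 4).
But 10 mod 4 = 2 while 1 mod 4 = 1, a contradiction.
Hence the system has no solution.

No such integer exists.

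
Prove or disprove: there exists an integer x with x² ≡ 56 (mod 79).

No such integer exists.

79 is prime, so by Euler's criterion 56 is a square mod 79 iff 56^((79−1)/2) = 56^39 ≡ 1 (mod 79).
Repeated squaring mod 79: 56^2 = 3136 ≡ 55; 56^4 ≡ 55² = 3025 ≡ 23; 56^8 ≡ 23² = 529 ≡ 55; 56^16 ≡ 55² = 3025 ≡ 23; 56^32 ≡ 23² = 529 ≡ 55.
Since 39 = 32 + 4 + 2 + 1, 56^39 ≡ 55 · 23 · 55 · 56; multiplying out mod 79: 55·23 = 1265 ≡ 1, then 1·55 = 55 ≡ 55, then 55·56 = 3080 ≡ 78. Thus 56^39 ≡ 78 ≡ −1 (mod 79).
By Euler's criterion 56 is a quadratic non-residue mod 79: no x satisfies x² ≡ 56 (mod 79).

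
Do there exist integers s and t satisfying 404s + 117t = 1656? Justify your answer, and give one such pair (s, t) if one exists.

404 and 117 are coprime, so 404s + 117t ranges over all of ℤ.
Dividing repeatedly: 404 = 3·117 + 53, 117 = 2·53 + 11, 53 = 4·11 + 9, 11 = 1·9 + 2, 9 = 4·2 + 1, 2 = 2·1 + 0.
Unwinding: 1 = 9 − 4·2 = 9 − 4·(11 − 1·9) = −4·11 + 5·9 = −4·11 + 5·(53 − 4·11) = 5·53 − 24·11 = 5·53 − 24·(117 − 2·53) = −24·117 + 53·53 = −24·117 + 53·(404 − 3·117) = 53·404 − 183·117, i.e. 404·53 + 117·(-183) = 1.
Times 1656: 404·87768 + 117·(-303048) = 1656, so (87768, -303048) solves it.
Subtracting 750·117 from s and adding 750·404 to t gives the tidier solution (18, -48).
Check: 404·18 + 117·(-48) = 7272 − 5616 = 1656. ✓

s = 18, t = -48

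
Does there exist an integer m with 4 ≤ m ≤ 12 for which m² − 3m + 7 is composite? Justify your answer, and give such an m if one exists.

m = 10

At m = 10: 10² − 3·10 + 7 = 77 = 7·11, which is composite.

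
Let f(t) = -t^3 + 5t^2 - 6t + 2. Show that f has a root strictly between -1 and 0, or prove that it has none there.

No such root exists.

f(-1) = 14 and f(0) = 2, both positive, so a sign-change argument is unavailable; we show f keeps this sign on the whole interval.
Substitute t = −u, where 0 < u < 1 on the interval. Expanding, f(−u) = u^3 + 5u^2 + 6u + 2.
The nonzero coefficients here are all positive, so for u > 0 every term is positive (or zero), and the constant term 2 is strictly positive.
Therefore f(t) > 0 throughout (-1, 0), and f has no zero there.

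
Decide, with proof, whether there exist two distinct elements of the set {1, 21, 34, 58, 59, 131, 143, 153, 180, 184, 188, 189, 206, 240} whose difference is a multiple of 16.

No, no such pair exists.

Two integers differ by a multiple of 16 exactly when they have the same residue mod 16. The residues are 1↦1, 21↦5, 34↦2, 58↦10, 59↦11, 131↦3, 143↦15, 153↦9, 180↦4, 184↦8, 188↦12, 189↦13, 206↦14, 240↦0.
All 14 residues are distinct, so no two elements differ by a multiple of 16.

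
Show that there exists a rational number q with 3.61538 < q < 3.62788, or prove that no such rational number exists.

q = 29/8

Scale by 8: the interval becomes (28.92304, 29.02304), which contains the integer 29.
Hence 29/8 is a rational number with 3.61538 < 29/8 < 3.62788.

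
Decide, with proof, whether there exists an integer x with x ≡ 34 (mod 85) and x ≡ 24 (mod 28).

gcd(85, 28) = 1, so the Chinese Remainder Theorem guarantees exactly one residue class mod 2380 satisfying both.
Write x = 34 + 85t and require 34 + 85t ≡ 24 (mod 28), i.e. 85t ≡ 18 (mod 28).
85 ≡ 1 (mod 28), so this reads 1t ≡ 18 (mod 28). So t ≡ 18 (mod 28).
Taking t = 18 gives x = 34 + 85·18 = 1564.
Check: 1564 mod 85 = 34, 1564 mod 28 = 24. ✓

x = 1564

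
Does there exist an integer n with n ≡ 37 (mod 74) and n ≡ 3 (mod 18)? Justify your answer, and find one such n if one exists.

n = 111

The moduli are not coprime: gcd(74, 18) = 2. Compatibility requires 2 ∣ (3 − 37) = -34, which holds, so solutions exist.
List candidates n ≡ 37 (mod 74): 37, 111. Modulo 18 these are 1, 3; 111 gives 3 as required.
Indeed 111 ≡ 37 (mod 74) and 111 ≡ 3 (mod 18).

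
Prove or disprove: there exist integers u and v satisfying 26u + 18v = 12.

u = 6, v = -8

gcd(26, 18) = 2, and 2 divides 12, so integer solutions exist.
Dividing through by 2 reduces the equation to 13u + 9v = 6.
Euclidean algorithm: 13 = 1·9 + 4, 9 = 2·4 + 1, 4 = 4·1 + 0.
Back-substituting, 1 = 9 − 2·4 = 9 − 2·(13 − 1·9) = −2·13 + 3·9; that is, 13·(-2) + 9·3 = 1.
Times 6: 13·(-12) + 9·18 = 6, so (-12, 18) solves it.
Shifting by a multiple of (9, −13) keeps it a solution: u = -12 + 2·9 = 6, v = 18 − 2·13 = -8.
Check: 26·6 + 18·(-8) = 156 − 144 = 12. ✓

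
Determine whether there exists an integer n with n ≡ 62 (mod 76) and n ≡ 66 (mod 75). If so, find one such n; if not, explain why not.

The moduli 76 and 75 are coprime, so by the Chinese Remainder Theorem a unique solution modulo 5700 exists.
Write n = 62 + 76t and require 62 + 76t ≡ 66 (mod 75), i.e. 76t ≡ 4 (mod 75).
76 ≡ 1 (mod 75), so this reads 1t ≡ 4 (mod 75). So t ≡ 4 (mod 75).
Taking t = 4 gives n = 62 + 76·4 = 366.
Check: 366 mod 76 = 62, 366 mod 75 = 66. ✓

n = 366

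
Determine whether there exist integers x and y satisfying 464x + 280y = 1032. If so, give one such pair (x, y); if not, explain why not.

x = 33, y = -51

gcd(464, 280) = 8, and 8 divides 1032, so integer solutions exist.
Dividing through by 8 reduces the equation to 58x + 35y = 129.
Run the Euclidean algorithm on 58 and 35: 58 = 1·35 + 23, 35 = 1·23 + 12, 23 = 1·12 + 11, 12 = 1·11 + 1, 11 = 11·1 + 0.
Working back up the chain: 1 = 12 − 1·11 = 12 − (23 − 1·12) = −23 + 2·12 = −23 + 2·(35 − 1·23) = 2·35 − 3·23 = 2·35 − 3·(58 − 1·35) = −3·58 + 5·35. So 58·(-3) + 35·5 = 1.
Multiplying through by 129: x = (-3)·129 = -387, y = 5·129 = 645 is a solution.
The general solution is x = -387 + 35k, y = 645 − 58k; taking k = 12 gives the smaller pair x = 33, y = -51.
Indeed 464·33 + 280·(-51) = 15312 − 14280 = 1032.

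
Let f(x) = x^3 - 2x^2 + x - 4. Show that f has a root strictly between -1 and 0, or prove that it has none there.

f has no root in that interval.

f(-1) = -8 and f(0) = -4, both negative, so a sign-change argument is unavailable; we show f keeps this sign on the whole interval.
Substitute x = −u, where 0 < u < 1 on the interval. Expanding, f(−u) = -u^3 - 2u^2 - u - 4.
The nonzero coefficients here are all negative, so for u > 0 every term is negative (or zero), and the constant term -4 is strictly negative.
Therefore f(x) < 0 throughout (-1, 0), and f has no zero there.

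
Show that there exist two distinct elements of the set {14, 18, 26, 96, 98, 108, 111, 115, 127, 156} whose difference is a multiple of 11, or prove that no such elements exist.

Two integers differ by a multiple of 11 exactly when they have the same residue mod 11. The residues are 14↦3, 18↦7, 26↦4, 96↦8, 98↦10, 108↦9, 111↦1, 115↦5, 127↦6, 156↦2.
All 10 residues are distinct, so no two elements differ by a multiple of 11.

No such pair exists.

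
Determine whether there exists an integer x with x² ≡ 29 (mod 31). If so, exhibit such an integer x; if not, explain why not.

There is no such integer.

Apply Euler's criterion with the prime 31: 29 is a quadratic residue iff 29^15 ≡ 1 (mod 31), and a non-residue iff it is ≡ −1.
Repeated squaring mod 31: 29^2 = 841 ≡ 4; 29^4 ≡ 4² = 16 ≡ 16; 29^8 ≡ 16² = 256 ≡ 8.
Since 15 = 8 + 4 + 2 + 1, 29^15 ≡ 8 · 16 · 4 · 29; multiplying out mod 31: 8·16 = 128 ≡ 4, then 4·4 = 16 ≡ 16, then 16·29 = 464 ≡ 30. Thus 29^15 ≡ 30 ≡ −1 (mod 31).
The value −1 means 29 is a non-residue modulo 31, so x² ≡ 29 (mod 31) is impossible.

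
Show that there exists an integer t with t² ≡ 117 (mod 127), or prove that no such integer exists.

Take t = 102. Then 102² = 10404 = 81·127 + 117, so 102² ≡ 117 (mod 127).

t = 102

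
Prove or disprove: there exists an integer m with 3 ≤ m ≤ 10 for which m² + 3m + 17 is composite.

At m = 3: 3² + 3·3 + 17 = 35 = 5·7, which is composite.

m = 3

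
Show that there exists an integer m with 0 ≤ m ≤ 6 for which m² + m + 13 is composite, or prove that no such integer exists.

At m = 3: 3² + 3 + 13 = 25 = 5·5, which is composite.

m = 3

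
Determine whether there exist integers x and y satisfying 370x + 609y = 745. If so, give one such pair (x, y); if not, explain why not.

370 and 609 are coprime, so 370x + 609y ranges over all of ℤ.
Euclidean algorithm: 609 = 1·370 + 239, 370 = 1·239 + 131, 239 = 1·131 + 108, 131 = 1·108 + 23, 108 = 4·23 + 16, 23 = 1·16 + 7, 16 = 2·7 + 2, 7 = 3·2 + 1, 2 = 2·1 + 0.
Working back up the chain: 1 = 7 − 3·2 = 7 − 3·(16 − 2·7) = −3·16 + 7·7 = −3·16 + 7·(23 − 1·16) = 7·23 − 10·16 = 7·23 − 10·(108 − 4·23) = −10·108 + 47·23 = −10·108 + 47·(131 − 1·108) = 47·131 − 57·108 = 47·131 − 57·(239 − 1·131) = −57·239 + 104·131 = −57·239 + 104·(370 − 1·239) = 104·370 − 161·239 = 104·370 − 161·(609 − 1·370) = −161·609 + 265·370. So 370·265 + 609·(-161) = 1.
Scaling by 745 gives the particular solution (x, y) = (197425, -119945).
Subtracting 324·609 from x and adding 324·370 to y gives the tidier solution (109, -65).
Check: 370·109 + 609·(-65) = 40330 − 39585 = 745. ✓

x = 109, y = -65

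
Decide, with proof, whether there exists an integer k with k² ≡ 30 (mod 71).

k = 32

k = 32 works: 32² = 1024, and 1024 − 30 = 994 = 14·71.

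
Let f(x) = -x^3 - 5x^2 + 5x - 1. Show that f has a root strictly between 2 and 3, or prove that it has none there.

No such root exists.

The endpoint values f(2) = -19 and f(3) = -58 are both negative. Claim: f(x) < 0 for every x in (2, 3).
Substitute x = 2 + u, where 0 < u < 1 on the interval. Expanding, f(2 + u) = -u^3 - 11u^2 - 27u - 19.
The nonzero coefficients here are all negative, so for u > 0 every term is negative (or zero), and the constant term -19 is strictly negative.
Therefore f(x) < 0 throughout (2, 3), and f has no zero there.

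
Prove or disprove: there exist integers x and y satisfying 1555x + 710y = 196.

gcd(1555, 710) = 5, so every integer of the form 1555x + 710y is a multiple of 5.
But 196 = 5·39 + 1, so 5 ∤ 196.
So the equation is unsolvable over ℤ.

No such integers exist.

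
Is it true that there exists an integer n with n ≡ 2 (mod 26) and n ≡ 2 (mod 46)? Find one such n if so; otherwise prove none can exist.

The moduli are not coprime: gcd(26, 46) = 2. Compatibility requires 2 ∣ (2 − 2) = 0, which holds, so solutions exist.
In fact n = 2 itself already satisfies 2 mod 46 = 2.
Indeed 2 ≡ 2 (mod 26) and 2 ≡ 2 (mod 46).

n = 2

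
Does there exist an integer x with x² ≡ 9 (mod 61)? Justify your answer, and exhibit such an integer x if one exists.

x = 3

Take x = 3. Then 3² = 9, and since 0 ≤ 9 < 61 this is already reduced: 3² ≡ 9 (mod 61).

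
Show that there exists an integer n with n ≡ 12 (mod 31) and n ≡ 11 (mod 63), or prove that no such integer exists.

n = 74

The moduli 31 and 63 are coprime, so by the Chinese Remainder Theorem a unique solution modulo 1953 exists.
Write n = 12 + 31t and require 12 + 31t ≡ 11 (mod 63), i.e. 31t ≡ 62 (mod 63).
Invert 31 mod 63 by the Euclidean algorithm: 63 = 2·31 + 1, 31 = 31·1 + 0; back-substituting, 1 = 63 − 2·31. Hence 31·(-2) ≡ 1, so 31⁻¹ ≡ -2 ≡ 61 (mod 63).
Multiplying by 61: t ≡ 61·62 = 3782 ≡ 2 (mod 63).
With t = 2: n = 12 + 31·2 = 74.
Check: 74 mod 31 = 12, 74 mod 63 = 11. ✓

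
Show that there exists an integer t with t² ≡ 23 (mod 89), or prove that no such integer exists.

There is no such integer.

89 is prime, so by Euler's criterion 23 is a square mod 89 iff 23^((89−1)/2) = 23^44 ≡ 1 (mod 89).
Repeated squaring mod 89: 23^2 = 529 ≡ 84; 23^4 ≡ 84² = 7056 ≡ 25; 23^8 ≡ 25² = 625 ≡ 2; 23^16 ≡ 2² = 4 ≡ 4; 23^32 ≡ 4² = 16 ≡ 16.
Since 44 = 32 + 8 + 4, 23^44 ≡ 16 · 2 · 25; multiplying out mod 89: 16·2 = 32 ≡ 32, then 32·25 = 800 ≡ 88. Thus 23^44 ≡ 88 ≡ −1 (mod 89).
By Euler's criterion 23 is a quadratic non-residue mod 89: no t satisfies t² ≡ 23 (mod 89).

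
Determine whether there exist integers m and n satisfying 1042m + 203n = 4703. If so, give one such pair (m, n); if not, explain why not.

m = 99, n = -485

1042 and 203 are coprime, so 1042m + 203n ranges over all of ℤ.
Euclidean algorithm: 1042 = 5·203 + 27, 203 = 7·27 + 14, 27 = 1·14 + 13, 14 = 1·13 + 1, 13 = 13·1 + 0.
Working back up the chain: 1 = 14 − 1·13 = 14 − (27 − 1·14) = −27 + 2·14 = −27 + 2·(203 − 7·27) = 2·203 − 15·27 = 2·203 − 15·(1042 − 5·203) = −15·1042 + 77·203. So 1042·(-15) + 203·77 = 1.
Times 4703: 1042·(-70545) + 203·362131 = 4703, so (-70545, 362131) solves it.
The general solution is m = -70545 + 203k, n = 362131 − 1042k; taking k = 348 gives the smaller pair m = 99, n = -485.
Check: 1042·99 + 203·(-485) = 103158 − 98455 = 4703. ✓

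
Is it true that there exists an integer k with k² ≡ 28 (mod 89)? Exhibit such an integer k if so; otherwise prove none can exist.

89 is prime, so by Euler's criterion 28 is a square mod 89 iff 28^((89−1)/2) = 28^44 ≡ 1 (mod 89).
Squaring successively (mod 89): 28^2 = 784 ≡ 72; 28^4 ≡ 72² = 5184 ≡ 22; 28^8 ≡ 22² = 484 ≡ 39; 28^16 ≡ 39² = 1521 ≡ 8; 28^32 ≡ 8² = 64 ≡ 64.
Since 44 = 32 + 8 + 4, 28^44 ≡ 64 · 39 · 22; multiplying out mod 89: 64·39 = 2496 ≡ 4, then 4·22 = 88 ≡ 88. Thus 28^44 ≡ 88 ≡ −1 (mod 89).
By Euler's criterion 28 is a quadratic non-residue mod 89: no k satisfies k² ≡ 28 (mod 89).

No such integer exists.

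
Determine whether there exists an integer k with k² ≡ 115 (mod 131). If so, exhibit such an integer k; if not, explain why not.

No such integer exists.

Apply Euler's criterion with the prime 131: 115 is a quadratic residue iff 115^65 ≡ 1 (mod 131), and a non-residue iff it is ≡ −1.
Squaring successively (mod 131): 115^2 = 13225 ≡ 125; 115^4 ≡ 125² = 15625 ≡ 36; 115^8 ≡ 36² = 1296 ≡ 117; 115^16 ≡ 117² = 13689 ≡ 65; 115^32 ≡ 65² = 4225 ≡ 33; 115^64 ≡ 33² = 1089 ≡ 41.
Since 65 = 64 + 1, 115^65 ≡ 41 · 115; multiplying out mod 131: 41·115 = 4715 ≡ 130. Thus 115^65 ≡ 130 ≡ −1 (mod 131).
By Euler's criterion 115 is a quadratic non-residue mod 131: no k satisfies k² ≡ 115 (mod 131).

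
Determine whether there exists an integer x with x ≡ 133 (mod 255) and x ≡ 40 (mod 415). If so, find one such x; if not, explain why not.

Reduce both congruences modulo 5, which divides 255 and 415: they say x ≡ 133 (mod 5) and x ≡ 40 (mod 5).
However 133 ≡ 3 and 40 ≡ 0 (mod 5), and 3 ≠ 0.
Therefore no such x exists.

No such integer exists.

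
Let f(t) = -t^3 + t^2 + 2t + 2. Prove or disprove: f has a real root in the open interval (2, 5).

f(2) = 2 and f(5) = -88, which have opposite signs.
As a polynomial, f is continuous on every closed interval.
By the Intermediate Value Theorem, f takes the value 0 somewhere in the open interval.

Such a root exists.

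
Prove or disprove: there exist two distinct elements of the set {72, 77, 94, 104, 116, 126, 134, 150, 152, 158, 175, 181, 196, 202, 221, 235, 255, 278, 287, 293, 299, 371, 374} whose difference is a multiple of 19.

Yes: 77 and 134.

Both 77 and 134 leave remainder 1 on division by 19; their difference 57 = 3·19 is a multiple of 19.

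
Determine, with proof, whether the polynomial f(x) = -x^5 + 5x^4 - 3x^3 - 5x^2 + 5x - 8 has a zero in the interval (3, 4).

Yes, f has a root in the interval.

f(3) = 43 and f(4) = -4, which have opposite signs.
f is continuous everywhere (it is a polynomial), in particular on [3, 4].
By the Intermediate Value Theorem, f takes the value 0 somewhere in the open interval.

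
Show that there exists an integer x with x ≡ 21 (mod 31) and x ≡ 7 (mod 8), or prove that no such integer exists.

x = 207

The moduli 31 and 8 are coprime, so by the Chinese Remainder Theorem a unique solution modulo 248 exists.
Any solution of the first congruence is x = 21 + 31t; substituting into the second, 31t ≡ 7 − 21 ≡ 2 (mod 8).
31 ≡ 7 (mod 8), so this reads 7t ≡ 2 (mod 8). To invert 7 modulo 8: 8 = 1·7 + 1, 7 = 7·1 + 0, and unwinding, 1 = 8 − 1·7. Thus 7⁻¹ ≡ -1 ≡ 7 (mod 8).
Multiplying by 7: t ≡ 7·2 = 14 ≡ 6 (mod 8).
Taking t = 6 gives x = 21 + 31·6 = 207.
Check: 207 mod 31 = 21, 207 mod 8 = 7. ✓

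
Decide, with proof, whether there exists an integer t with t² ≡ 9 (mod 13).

t = 10 works: 10² = 100, and 100 − 9 = 91 = 7·13.

t = 10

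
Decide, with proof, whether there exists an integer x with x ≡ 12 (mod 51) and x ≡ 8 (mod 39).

gcd(51, 39) = 3. If x ≡ 12 (mod 51) and x ≡ 8 (mod 39), then x ≡ 12 (mod 3) and x ≡ 8 (mod 3).
These are incompatible: 12 − 8 = 4 is not divisible by 3.
Hence the system has no solution.

There is no such integer.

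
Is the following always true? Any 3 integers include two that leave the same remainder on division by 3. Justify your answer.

Try 3 consecutive integers, 14, 15, 16. Their remainders mod 3 are 2, 0, 1 — pairwise different, as any 3 ≤ 3 consecutive integers have distinct residues.
So no two of them leave the same remainder on division by 3; the claim fails for this set.

No; for instance {14, 15, 16} is a counterexample.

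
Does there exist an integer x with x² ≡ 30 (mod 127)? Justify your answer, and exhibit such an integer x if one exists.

Take x = 41. Then 41² = 1681 = 13·127 + 30, so 41² ≡ 30 (mod 127).

x = 41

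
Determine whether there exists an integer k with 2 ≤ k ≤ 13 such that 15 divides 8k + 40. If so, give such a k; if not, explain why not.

k = 10

Scanning upward from k = 2 gives 56, 64, 72, 80, 88, 96, 104, 112, none divisible by 15. k = 10 works, since 8·10 + 40 = 120 = 8·15.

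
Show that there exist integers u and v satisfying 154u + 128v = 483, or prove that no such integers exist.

Any value of 154u + 128v is a multiple of gcd(154, 128) = 2.
However 483 leaves remainder 1 on division by 2.
Hence no integers u, v satisfy the equation.

There are no such integers.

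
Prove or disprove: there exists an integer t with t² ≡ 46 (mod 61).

t = 30

Take t = 30. Then 30² = 900 = 14·61 + 46, so 30² ≡ 46 (mod 61).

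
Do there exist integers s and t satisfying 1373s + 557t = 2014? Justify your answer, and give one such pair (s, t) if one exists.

Since gcd(1373, 557) = 1, every integer is an integer combination of 1373 and 557.
Run the Euclidean algorithm on 1373 and 557: 1373 = 2·557 + 259, 557 = 2·259 + 39, 259 = 6·39 + 25, 39 = 1·25 + 14, 25 = 1·14 + 11, 14 = 1·11 + 3, 11 = 3·3 + 2, 3 = 1·2 + 1, 2 = 2·1 + 0.
Unwinding: 1 = 3 − 1·2 = 3 − (11 − 3·3) = −11 + 4·3 = −11 + 4·(14 − 1·11) = 4·14 − 5·11 = 4·14 − 5·(25 − 1·14) = −5·25 + 9·14 = −5·25 + 9·(39 − 1·25) = 9·39 − 14·25 = 9·39 − 14·(259 − 6·39) = −14·259 + 93·39 = −14·259 + 93·(557 − 2·259) = 93·557 − 200·259 = 93·557 − 200·(1373 − 2·557) = −200·1373 + 493·557, i.e. 1373·(-200) + 557·493 = 1.
Scaling by 2014 gives the particular solution (s, t) = (-402800, 992902).
Shifting by a multiple of (557, −1373) keeps it a solution: s = -402800 + 724·557 = 468, t = 992902 − 724·1373 = -1150.
Indeed 1373·468 + 557·(-1150) = 642564 − 640550 = 2014.

s = 468, t = -1150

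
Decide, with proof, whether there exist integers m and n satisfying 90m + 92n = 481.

No, no such integers exist.

Both 90 and 92 are divisible by gcd(90, 92) = 2, hence so is any combination 90m + 92n.
But 481 is not a multiple of 2 (it leaves remainder 1).
Hence no integers m, n satisfy the equation.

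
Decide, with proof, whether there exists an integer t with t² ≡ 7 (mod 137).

t = 125

Take t = 125. Then 125² = 15625 = 114·137 + 7, so 125² ≡ 7 (mod 137).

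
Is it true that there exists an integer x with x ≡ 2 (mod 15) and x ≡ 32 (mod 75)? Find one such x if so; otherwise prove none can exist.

gcd(15, 75) = 15. A simultaneous solution exists iff 2 ≡ 32 (mod 15); here 2 mod 15 = 2 = 32 mod 15, so it does.
Step through x = 2, 2 + 15, 2 + 2·15, …: the values 2, 17, 32 reduce mod 75 to 2, 17, 32. The value 32 hits 32.
Indeed 32 ≡ 2 (mod 15) and 32 ≡ 32 (mod 75).

x = 32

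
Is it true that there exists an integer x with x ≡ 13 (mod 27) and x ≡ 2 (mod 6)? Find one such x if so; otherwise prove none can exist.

No such integer exists.

Both moduli are multiples of 3 = gcd(27, 6), so any solution would satisfy x ≡ 13 and x ≡ 2 modulo 3 simultaneously.
But 13 mod 3 = 1 while 2 mod 3 = 2, a contradiction.
Therefore no such x exists.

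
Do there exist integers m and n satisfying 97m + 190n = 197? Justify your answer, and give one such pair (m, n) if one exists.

m = 51, n = -25

Since gcd(97, 190) = 1, every integer is an integer combination of 97 and 190.
Dividing repeatedly: 190 = 1·97 + 93, 97 = 1·93 + 4, 93 = 23·4 + 1, 4 = 4·1 + 0.
Working back up the chain: 1 = 93 − 23·4 = 93 − 23·(97 − 1·93) = −23·97 + 24·93 = −23·97 + 24·(190 − 1·97) = 24·190 − 47·97. So 97·(-47) + 190·24 = 1.
Multiplying through by 197: m = (-47)·197 = -9259, n = 24·197 = 4728 is a solution.
Adding 49·190 to m and subtracting 49·97 from n gives the tidier solution (51, -25).
Indeed 97·51 + 190·(-25) = 4947 − 4750 = 197.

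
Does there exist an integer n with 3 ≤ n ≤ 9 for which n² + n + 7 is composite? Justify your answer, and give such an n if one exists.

At n = 7: 7² + 7 + 7 = 63 = 3·21, which is composite.

n = 7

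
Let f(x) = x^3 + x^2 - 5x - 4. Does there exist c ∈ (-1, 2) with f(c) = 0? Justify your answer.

Such a root exists.

f(-1) = 1 and f(2) = -2, which have opposite signs.
Since f is a polynomial it is continuous on [-1, 2].
So by the Intermediate Value Theorem there is a c strictly between -1 and 2 with f(c) = 0.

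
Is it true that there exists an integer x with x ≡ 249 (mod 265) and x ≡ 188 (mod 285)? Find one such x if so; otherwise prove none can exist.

No, no such integer exists.

gcd(265, 285) = 5. If x ≡ 249 (mod 265) and x ≡ 188 (mod 285), then x ≡ 249 (mod 5) and x ≡ 188 (mod 5).
But 249 mod 5 = 4 while 188 mod 5 = 3, a contradiction.
Therefore no such x exists.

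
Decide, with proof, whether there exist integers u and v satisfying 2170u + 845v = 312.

Any value of 2170u + 845v is a multiple of gcd(2170, 845) = 5.
However 312 leaves remainder 2 on division by 5.
So the equation is unsolvable over ℤ.

No, no such integers exist.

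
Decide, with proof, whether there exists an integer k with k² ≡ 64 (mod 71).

k = 63

k = 63 works: 63² = 3969, and 3969 − 64 = 3905 = 55·71.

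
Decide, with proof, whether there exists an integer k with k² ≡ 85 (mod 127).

There is no such integer.

Apply Euler's criterion with the prime 127: 85 is a quadratic residue iff 85^63 ≡ 1 (mod 127), and a non-residue iff it is ≡ −1.
Repeated squaring mod 127: 85^2 = 7225 ≡ 113; 85^4 ≡ 113² = 12769 ≡ 69; 85^8 ≡ 69² = 4761 ≡ 62; 85^16 ≡ 62² = 3844 ≡ 34; 85^32 ≡ 34² = 1156 ≡ 13.
Since 63 = 32 + 16 + 8 + 4 + 2 + 1, 85^63 ≡ 13 · 34 · 62 · 69 · 113 · 85; multiplying out mod 127: 13·34 = 442 ≡ 61, then 61·62 = 3782 ≡ 99, then 99·69 = 6831 ≡ 100, then 100·113 = 11300 ≡ 124, then 124·85 = 10540 ≡ 126. Thus 85^63 ≡ 126 ≡ −1 (mod 127).
The value −1 means 85 is a non-residue modulo 127, so k² ≡ 85 (mod 127) is impossible.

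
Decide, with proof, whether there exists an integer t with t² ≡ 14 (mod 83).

No, no such integer exists.

Apply Euler's criterion with the prime 83: 14 is a quadratic residue iff 14^41 ≡ 1 (mod 83), and a non-residue iff it is ≡ −1.
Repeated squaring mod 83: 14^2 = 196 ≡ 30; 14^4 ≡ 30² = 900 ≡ 70; 14^8 ≡ 70² = 4900 ≡ 3; 14^16 ≡ 3² = 9 ≡ 9; 14^32 ≡ 9² = 81 ≡ 81.
Since 41 = 32 + 8 + 1, 14^41 ≡ 81 · 3 · 14; multiplying out mod 83: 81·3 = 243 ≡ 77, then 77·14 = 1078 ≡ 82. Thus 14^41 ≡ 82 ≡ −1 (mod 83).
The value −1 means 14 is a non-residue modulo 83, so t² ≡ 14 (mod 83) is impossible.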